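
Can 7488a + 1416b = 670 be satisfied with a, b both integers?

gcd(7488, 1416):
  7488 = 5·1416 + 408
  1416 = 3·408 + 192
  408 = 2·192 + 24
  192 = 8·24
so gcd(7488, 1416) = 24.
24 does not divide 670 (remainder 22), so no integer solutions.

no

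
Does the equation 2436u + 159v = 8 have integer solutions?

gcd(2436, 159):
  2436 = 15·159 + 51
  159 = 3·51 + 6
  51 = 8·6 + 3
  6 = 2·3
so gcd(2436, 159) = 3.
3 does not divide 8 (remainder 2), so no integer solutions.

no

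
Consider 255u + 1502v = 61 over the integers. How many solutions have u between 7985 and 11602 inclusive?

gcd(1502, 255):
  1502 = 5*255 + 227
  255 = 1*227 + 28
  227 = 8*28 + 3
  28 = 9*3 + 1
  3 = 3*1
so gcd(1502, 255) = 1.
Back-substitute for Bézout coefficients:
  1 = 28 - 9*3
  ... = 255*(483) + 1502*(-82)
Scale by 61: particular solution (29463, -5002); reduce u mod 1502: (925, -157).
General solution: u = 925 + 1502t, v = -157 - 255t for integer t.
7985 ≤ 925 + 1502t ≤ 11602 gives t ∈ [5, 7], which is 3 values.

3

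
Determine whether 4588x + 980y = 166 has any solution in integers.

no

gcd(4588, 980):
  4588 = 4·980 + 668
  980 = 1·668 + 312
  668 = 2·312 + 44
  312 = 7·44 + 4
  44 = 11·4
so gcd(4588, 980) = 4.
4 does not divide 166 (remainder 2), so no integer solutions.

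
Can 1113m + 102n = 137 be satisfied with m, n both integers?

no

gcd(1113, 102) = 3  (1113 = 10*102 + 93, 102 = 1*93 + 9, 93 = 10*9 + 3, 9 = 3*3).
3 does not divide 137 (remainder 2), so no integer solutions.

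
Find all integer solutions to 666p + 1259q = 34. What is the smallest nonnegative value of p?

gcd(1259, 666) = 1.
1 divides 34, so solutions exist.
By Bézout, 666·(138) + 1259·(-73) = 1.
Scale by 34/1 = 34: (p₀, q₀) = (4692, -2482).
General solution: p = 4692 + 1259t, q = -2482 - 666t for integer t.
p ≥ 0: smallest is 4692 mod 1259 = 915 (at t = -3), with q = -484.

915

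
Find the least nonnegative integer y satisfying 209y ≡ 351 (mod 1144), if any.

no solution

gcd(1144, 209) = 11  (1144 = 5×209 + 99, 209 = 2×99 + 11, 99 = 9×11).
11 does not divide 351, so the congruence has no solution.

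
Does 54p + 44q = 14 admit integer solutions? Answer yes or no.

gcd(54, 44) = 2  (54 = 1·44 + 10, 44 = 4·10 + 4, 10 = 2·4 + 2, 4 = 2·2).
2 divides 14, so integer solutions exist.

yes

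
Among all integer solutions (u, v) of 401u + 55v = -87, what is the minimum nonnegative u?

gcd(401, 55):
  401 = 7·55 + 16
  55 = 3·16 + 7
  16 = 2·7 + 2
  7 = 3·2 + 1
  2 = 2·1
so gcd(401, 55) = 1.
1 divides -87, so solutions exist.
Back-substitute for Bézout coefficients:
  1 = 7 - 3·2
  ... = 401·(-24) + 55·(175)
Scale by -87/1 = -87: (u₀, v₀) = (2088, -15225).
General solution: u = 2088 + 55t, v = -15225 - 401t for integer t.
u ≥ 0: smallest is 2088 mod 55 = 53 (at t = -37), with v = -388.

53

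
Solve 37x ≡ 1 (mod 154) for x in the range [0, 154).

25

gcd(154, 37) = 1.
By Bézout, 37·(25) + 154·(-6) = 1.
So 37·25 ≡ 1 (mod 154), and 25 mod 154 = 25.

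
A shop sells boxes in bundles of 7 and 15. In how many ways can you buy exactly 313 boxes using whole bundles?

Need nonnegative integers with 7j + 15k = 313.
gcd(7, 15) = 1, and 7·(-2) + 15·(1) = 1.
So (j₀, k₀) = (-626, 313); general j = -626 + 15t, k = 313 - 7t.
j ≥ 0 ⇒ t ≥ 42; k ≥ 0 ⇒ t ≤ 44. That's 3 values of t.

3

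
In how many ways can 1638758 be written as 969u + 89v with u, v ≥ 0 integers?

gcd(969, 89) = 1  (969 = 10·89 + 79, 89 = 1·79 + 10, 79 = 7·10 + 9, 10 = 1·9 + 1, 9 = 9·1).
Back-substituting, 969·(-9) + 89·(98) = 1.
Scale by 1638758: one solution is (-14748822, 160598284). Reduce u mod 89: (80, 17542).
General: u = 80 + 89t, v = 17542 - 969t.
u ≥ 0 ⇒ t ≥ 0; v ≥ 0 ⇒ t ≤ 18. So t ∈ [0, 18]: 19 solutions.

19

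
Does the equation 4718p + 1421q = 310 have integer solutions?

no

gcd(4718, 1421) = 7  (4718 = 3·1421 + 455, 1421 = 3·455 + 56, 455 = 8·56 + 7, 56 = 8·7).
7 does not divide 310 (remainder 2), so no integer solutions.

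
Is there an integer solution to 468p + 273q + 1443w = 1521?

yes

gcd(468, 273) = 39  (468 = 1×273 + 195, 273 = 1×195 + 78, 195 = 2×78 + 39, 78 = 2×39).
gcd(39, 1443) = 39.
39 divides 1521, so integer solutions exist.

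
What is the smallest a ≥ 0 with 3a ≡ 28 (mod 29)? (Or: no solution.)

gcd(29, 3):
  29 = 9·3 + 2
  3 = 1·2 + 1
  2 = 2·1
so gcd(29, 3) = 1.
1 divides 28, so solutions exist.
Back-substitute for Bézout coefficients:
  1 = 3 - 1·2
  ... = 3·(10) + 29·(-1)
So 3·(10) ≡ 1 (mod 29); multiply by 28: a ≡ 280 (mod 29).
Smallest nonnegative: a = 280 mod 29 = 19.

19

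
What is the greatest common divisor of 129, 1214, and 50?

gcd(1214, 129) = 1  (1214 = 9·129 + 53, 129 = 2·53 + 23, 53 = 2·23 + 7, 23 = 3·7 + 2, 7 = 3·2 + 1, 2 = 2·1).
gcd(1, 50) = 1.

1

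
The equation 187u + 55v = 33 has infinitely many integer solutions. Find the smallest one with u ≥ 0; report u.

gcd(187, 55) = 11  (187 = 3×55 + 22, 55 = 2×22 + 11, 22 = 2×11).
11 divides 33, so solutions exist.
Back-substituting, 187×(-2) + 55×(7) = 11.
Scale by 33/11 = 3: (u₀, v₀) = (-6, 21).
General solution: u = -6 + 5t, v = 21 - 17t for integer t.
u ≥ 0: smallest is -6 mod 5 = 4 (at t = 2), with v = -13.

4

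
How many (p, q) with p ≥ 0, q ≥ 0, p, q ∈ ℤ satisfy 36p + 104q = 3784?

4

gcd(104, 36) = 4.
By Bézout, 36·(3) + 104·(-1) = 4.
One solution: (4, 35).
General: p = 4 + 26t, q = 35 - 9t.
p ≥ 0 ⇒ t ≥ 0; q ≥ 0 ⇒ t ≤ 3. So t ∈ [0, 3]: 4 solutions.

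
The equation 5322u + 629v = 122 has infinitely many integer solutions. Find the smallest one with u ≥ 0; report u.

547

gcd(5322, 629) = 1  (5322 = 8·629 + 290, 629 = 2·290 + 49, 290 = 5·49 + 45, 49 = 1·45 + 4, 45 = 11·4 + 1, 4 = 4·1).
1 divides 122, so solutions exist.
Back-substituting, 5322·(154) + 629·(-1303) = 1.
Scale by 122/1 = 122: (u₀, v₀) = (18788, -158966).
General solution: u = 18788 + 629t, v = -158966 - 5322t for integer t.
u ≥ 0: smallest is 18788 mod 629 = 547 (at t = -29), with v = -4628.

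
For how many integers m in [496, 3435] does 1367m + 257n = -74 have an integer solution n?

11

gcd(1367, 257) = 1  (1367 = 5*257 + 82, 257 = 3*82 + 11, 82 = 7*11 + 5, 11 = 2*5 + 1, 5 = 5*1).
Back-substituting, 1367*(-47) + 257*(250) = 1.
Scale by -74: particular solution (3478, -18500); reduce m mod 257: (137, -729).
General solution: m = 137 + 257t, n = -729 - 1367t for integer t.
496 ≤ 137 + 257t ≤ 3435 gives t ∈ [2, 12], which is 11 values.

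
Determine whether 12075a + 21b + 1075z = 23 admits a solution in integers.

yes

gcd(12075, 21) = 21  (12075 = 575×21).
gcd(21, 1075) = 1.
1 divides 23, so integer solutions exist.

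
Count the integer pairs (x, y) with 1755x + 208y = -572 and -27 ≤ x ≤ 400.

gcd(1755, 208) = 13.
By Bézout, 1755×(7) + 208×(-59) = 13.
Particular solution: (12, -104).
General solution: x = 12 + 16t, y = -104 - 135t for integer t.
-27 ≤ 12 + 16t ≤ 400 gives t ∈ [-2, 24], which is 27 values.

27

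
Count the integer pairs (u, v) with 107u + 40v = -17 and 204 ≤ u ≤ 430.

6

gcd(107, 40):
  107 = 2×40 + 27
  40 = 1×27 + 13
  27 = 2×13 + 1
  13 = 13×1
so gcd(107, 40) = 1.
Back-substitute for Bézout coefficients:
  1 = 27 - 2×13
  ... = 107×(3) + 40×(-8)
Scale by -17: particular solution (-51, 136); reduce u mod 40: (29, -78).
General solution: u = 29 + 40t, v = -78 - 107t for integer t.
204 ≤ 29 + 40t ≤ 430 gives t ∈ [5, 10], which is 6 values.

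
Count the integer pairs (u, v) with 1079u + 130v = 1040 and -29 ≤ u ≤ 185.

gcd(1079, 130) = 13  (1079 = 8·130 + 39, 130 = 3·39 + 13, 39 = 3·13).
Back-substituting, 1079·(-3) + 130·(25) = 13.
Scale by 80: particular solution (-240, 2000); reduce u mod 10: (0, 8).
General solution: u = 0 + 10t, v = 8 - 83t for integer t.
-29 ≤ 0 + 10t ≤ 185 gives t ∈ [-2, 18], which is 21 values.

21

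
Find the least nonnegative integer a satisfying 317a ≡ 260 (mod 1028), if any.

604

gcd(1028, 317) = 1  (1028 = 3·317 + 77, 317 = 4·77 + 9, 77 = 8·9 + 5, 9 = 1·5 + 4, 5 = 1·4 + 1, 4 = 4·1).
1 divides 260, so solutions exist.
Back-substituting, 317·(-227) + 1028·(70) = 1.
So 317·(-227) ≡ 1 (mod 1028); multiply by 260: a ≡ -59020 (mod 1028).
Smallest nonnegative: a = -59020 mod 1028 = 604.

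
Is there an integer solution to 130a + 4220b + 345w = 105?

yes

gcd(4220, 130) = 10.
gcd(10, 345) = 5.
5 divides 105, so integer solutions exist.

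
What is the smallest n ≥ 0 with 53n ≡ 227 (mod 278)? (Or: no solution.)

gcd(278, 53) = 1  (278 = 5×53 + 13, 53 = 4×13 + 1, 13 = 13×1).
1 divides 227, so solutions exist.
Back-substituting, 53×(21) + 278×(-4) = 1.
So 53×(21) ≡ 1 (mod 278); multiply by 227: n ≡ 4767 (mod 278).
Smallest nonnegative: n = 4767 mod 278 = 41.

41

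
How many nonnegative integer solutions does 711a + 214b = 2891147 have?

gcd(711, 214) = 1  (711 = 3*214 + 69, 214 = 3*69 + 7, 69 = 9*7 + 6, 7 = 1*6 + 1, 6 = 6*1).
Back-substituting, 711*(-31) + 214*(103) = 1.
Scale by 2891147: one solution is (-89625557, 297788141). Reduce a mod 214: (211, 12809).
General: a = 211 + 214t, b = 12809 - 711t.
a ≥ 0 ⇒ t ≥ 0; b ≥ 0 ⇒ t ≤ 18. So t ∈ [0, 18]: 19 solutions.

19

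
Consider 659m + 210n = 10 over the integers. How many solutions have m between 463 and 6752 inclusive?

gcd(659, 210) = 1  (659 = 3×210 + 29, 210 = 7×29 + 7, 29 = 4×7 + 1, 7 = 7×1).
Back-substituting, 659×(29) + 210×(-91) = 1.
Scale by 10: particular solution (290, -910); reduce m mod 210: (80, -251).
General solution: m = 80 + 210t, n = -251 - 659t for integer t.
463 ≤ 80 + 210t ≤ 6752 gives t ∈ [2, 31], which is 30 values.

30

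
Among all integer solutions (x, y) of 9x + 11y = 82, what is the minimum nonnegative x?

gcd(11, 9) = 1  (11 = 1·9 + 2, 9 = 4·2 + 1, 2 = 2·1).
1 divides 82, so solutions exist.
Back-substituting, 9·(5) + 11·(-4) = 1.
Scale by 82/1 = 82: (x₀, y₀) = (410, -328).
General solution: x = 410 + 11t, y = -328 - 9t for integer t.
x ≥ 0: smallest is 410 mod 11 = 3 (at t = -37), with y = 5.

3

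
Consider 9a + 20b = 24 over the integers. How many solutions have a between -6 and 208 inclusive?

gcd(20, 9):
  20 = 2*9 + 2
  9 = 4*2 + 1
  2 = 2*1
so gcd(20, 9) = 1.
Back-substitute for Bézout coefficients:
  1 = 9 - 4*2
  ... = 9*(9) + 20*(-4)
Scale by 24: particular solution (216, -96); reduce a mod 20: (16, -6).
General solution: a = 16 + 20t, b = -6 - 9t for integer t.
-6 ≤ 16 + 20t ≤ 208 gives t ∈ [-1, 9], which is 11 values.

11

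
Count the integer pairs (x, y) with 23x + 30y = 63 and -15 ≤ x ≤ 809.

gcd(30, 23) = 1.
By Bézout, 23×(-13) + 30×(10) = 1.
Particular solution: (21, -14).
General solution: x = 21 + 30t, y = -14 - 23t for integer t.
-15 ≤ 21 + 30t ≤ 809 gives t ∈ [-1, 26], which is 28 values.

28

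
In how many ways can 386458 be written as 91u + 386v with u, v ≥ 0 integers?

11

gcd(386, 91):
  386 = 4·91 + 22
  91 = 4·22 + 3
  22 = 7·3 + 1
  3 = 3·1
so gcd(386, 91) = 1.
Back-substitute for Bézout coefficients:
  1 = 22 - 7·3
  ... = 91·(-123) + 386·(29)
Scale by 386458: one solution is (-47534334, 11207282). Reduce u mod 386: (22, 996).
General: u = 22 + 386t, v = 996 - 91t.
u ≥ 0 ⇒ t ≥ 0; v ≥ 0 ⇒ t ≤ 10. So t ∈ [0, 10]: 11 solutions.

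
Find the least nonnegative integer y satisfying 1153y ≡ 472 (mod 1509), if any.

253

gcd(1509, 1153) = 1.
1 divides 472, so solutions exist.
By Bézout, 1153*(-284) + 1509*(217) = 1.
So 1153*(-284) ≡ 1 (mod 1509); multiply by 472: y ≡ -134048 (mod 1509).
Smallest nonnegative: y = -134048 mod 1509 = 253.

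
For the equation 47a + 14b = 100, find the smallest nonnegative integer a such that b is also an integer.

6

gcd(47, 14):
  47 = 3·14 + 5
  14 = 2·5 + 4
  5 = 1·4 + 1
  4 = 4·1
so gcd(47, 14) = 1.
1 divides 100, so solutions exist.
Back-substitute for Bézout coefficients:
  1 = 5 - 1·4
  ... = 47·(3) + 14·(-10)
Scale by 100/1 = 100: (a₀, b₀) = (300, -1000).
General solution: a = 300 + 14t, b = -1000 - 47t for integer t.
a ≥ 0: smallest is 300 mod 14 = 6 (at t = -21), with b = -13.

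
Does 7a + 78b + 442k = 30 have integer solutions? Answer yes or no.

yes

gcd(78, 7):
  78 = 11*7 + 1
  7 = 7*1
so gcd(78, 7) = 1.
gcd(1, 442) = 1.
1 divides 30, so integer solutions exist.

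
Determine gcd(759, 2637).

3

gcd(2637, 759) = 3  (2637 = 3×759 + 360, 759 = 2×360 + 39, 360 = 9×39 + 9, 39 = 4×9 + 3, 9 = 3×3).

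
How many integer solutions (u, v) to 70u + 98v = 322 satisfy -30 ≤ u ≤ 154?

27

gcd(98, 70) = 14  (98 = 1·70 + 28, 70 = 2·28 + 14, 28 = 2·14).
Back-substituting, 70·(3) + 98·(-2) = 14.
Scale by 23: particular solution (69, -46); reduce u mod 7: (6, -1).
General solution: u = 6 + 7t, v = -1 - 5t for integer t.
-30 ≤ 6 + 7t ≤ 154 gives t ∈ [-5, 21], which is 27 values.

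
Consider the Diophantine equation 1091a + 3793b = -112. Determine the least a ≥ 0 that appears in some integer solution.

59

gcd(3793, 1091):
  3793 = 3×1091 + 520
  1091 = 2×520 + 51
  520 = 10×51 + 10
  51 = 5×10 + 1
  10 = 10×1
so gcd(3793, 1091) = 1.
1 divides -112, so solutions exist.
Back-substitute for Bézout coefficients:
  1 = 51 - 5×10
  ... = 1091×(372) + 3793×(-107)
Scale by -112/1 = -112: (a₀, b₀) = (-41664, 11984).
General solution: a = -41664 + 3793t, b = 11984 - 1091t for integer t.
a ≥ 0: smallest is -41664 mod 3793 = 59 (at t = 11), with b = -17.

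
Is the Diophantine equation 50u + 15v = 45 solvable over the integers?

gcd(50, 15) = 5.
5 divides 45, so integer solutions exist.

yes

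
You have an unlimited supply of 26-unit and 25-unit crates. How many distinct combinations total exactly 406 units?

1

Need nonnegative integers with 26j + 25k = 406.
gcd(26, 25) = 1, and 26·(1) + 25·(-1) = 1.
So (j₀, k₀) = (406, -406); general j = 406 + 25t, k = -406 - 26t.
j ≥ 0 ⇒ t ≥ -16; k ≥ 0 ⇒ t ≤ -16. That's 1 value of t.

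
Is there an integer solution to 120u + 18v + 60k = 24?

yes

gcd(120, 18) = 6.
gcd(6, 60) = 6.
6 divides 24, so integer solutions exist.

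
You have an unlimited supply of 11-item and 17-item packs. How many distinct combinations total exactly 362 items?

2

Need nonnegative integers with 11j + 17k = 362.
gcd(11, 17) = 1, and 11·(-3) + 17·(2) = 1.
So (j₀, k₀) = (-1086, 724); general j = -1086 + 17t, k = 724 - 11t.
j ≥ 0 ⇒ t ≥ 64; k ≥ 0 ⇒ t ≤ 65. That's 2 values of t.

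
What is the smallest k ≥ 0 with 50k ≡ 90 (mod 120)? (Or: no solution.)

9

gcd(120, 50) = 10  (120 = 2×50 + 20, 50 = 2×20 + 10, 20 = 2×10).
10 divides 90, so solutions exist.
Back-substituting, 50×(5) + 120×(-2) = 10.
So 50×(5) ≡ 10 (mod 120); multiply by 9: k ≡ 45 (mod 12).
Smallest nonnegative: k = 45 mod 12 = 9.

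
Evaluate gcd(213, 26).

gcd(213, 26) = 1  (213 = 8×26 + 5, 26 = 5×5 + 1, 5 = 5×1).

1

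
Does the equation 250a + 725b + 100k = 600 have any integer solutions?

yes

gcd(725, 250) = 25.
gcd(25, 100) = 25.
25 divides 600, so integer solutions exist.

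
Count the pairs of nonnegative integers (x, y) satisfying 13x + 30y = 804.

gcd(30, 13) = 1  (30 = 2*13 + 4, 13 = 3*4 + 1, 4 = 4*1).
Back-substituting, 13*(7) + 30*(-3) = 1.
Scale by 804: one solution is (5628, -2412). Reduce x mod 30: (18, 19).
General: x = 18 + 30t, y = 19 - 13t.
x ≥ 0 ⇒ t ≥ 0; y ≥ 0 ⇒ t ≤ 1. So t ∈ [0, 1]: 2 solutions.

2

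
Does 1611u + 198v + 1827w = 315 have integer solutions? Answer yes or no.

gcd(1611, 198) = 9  (1611 = 8*198 + 27, 198 = 7*27 + 9, 27 = 3*9).
gcd(9, 1827) = 9.
9 divides 315, so integer solutions exist.

yes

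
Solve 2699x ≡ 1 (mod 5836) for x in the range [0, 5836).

5343

gcd(5836, 2699) = 1.
By Bézout, 2699×(-493) + 5836×(228) = 1.
So 2699×-493 ≡ 1 (mod 5836), and -493 mod 5836 = 5343.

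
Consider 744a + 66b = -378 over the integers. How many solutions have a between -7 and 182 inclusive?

gcd(744, 66) = 6  (744 = 11*66 + 18, 66 = 3*18 + 12, 18 = 1*12 + 6, 12 = 2*6).
Back-substituting, 744*(4) + 66*(-45) = 6.
Scale by -63: particular solution (-252, 2835); reduce a mod 11: (1, -17).
General solution: a = 1 + 11t, b = -17 - 124t for integer t.
-7 ≤ 1 + 11t ≤ 182 gives t ∈ [0, 16], which is 17 values.

17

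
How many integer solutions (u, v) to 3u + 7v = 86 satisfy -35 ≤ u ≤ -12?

gcd(7, 3) = 1  (7 = 2×3 + 1, 3 = 3×1).
Back-substituting, 3×(-2) + 7×(1) = 1.
Scale by 86: particular solution (-172, 86); reduce u mod 7: (3, 11).
General solution: u = 3 + 7t, v = 11 - 3t for integer t.
-35 ≤ 3 + 7t ≤ -12 gives t ∈ [-5, -3], which is 3 values.

3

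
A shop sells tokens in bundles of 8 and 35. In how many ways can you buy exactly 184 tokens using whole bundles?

Need nonnegative integers with 8j + 35k = 184.
gcd(8, 35) = 1, and 8·(-13) + 35·(3) = 1.
So (j₀, k₀) = (-2392, 552); general j = -2392 + 35t, k = 552 - 8t.
j ≥ 0 ⇒ t ≥ 69; k ≥ 0 ⇒ t ≤ 69. That's 1 value of t.

1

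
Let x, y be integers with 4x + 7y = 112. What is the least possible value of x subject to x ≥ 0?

0

gcd(7, 4):
  7 = 1×4 + 3
  4 = 1×3 + 1
  3 = 3×1
so gcd(7, 4) = 1.
1 divides 112, so solutions exist.
Back-substitute for Bézout coefficients:
  1 = 4 - 1×3
  ... = 4×(2) + 7×(-1)
Scale by 112/1 = 112: (x₀, y₀) = (224, -112).
General solution: x = 224 + 7t, y = -112 - 4t for integer t.
x ≥ 0: smallest is 224 mod 7 = 0 (at t = -32), with y = 16.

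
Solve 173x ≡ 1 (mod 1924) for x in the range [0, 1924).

gcd(1924, 173):
  1924 = 11*173 + 21
  173 = 8*21 + 5
  21 = 4*5 + 1
  5 = 5*1
so gcd(1924, 173) = 1.
Back-substitute for Bézout coefficients:
  1 = 21 - 4*5
  ... = 173*(-367) + 1924*(33)
So 173*-367 ≡ 1 (mod 1924), and -367 mod 1924 = 1557.

1557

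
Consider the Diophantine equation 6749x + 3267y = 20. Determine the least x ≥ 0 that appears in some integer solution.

304

gcd(6749, 3267):
  6749 = 2*3267 + 215
  3267 = 15*215 + 42
  215 = 5*42 + 5
  42 = 8*5 + 2
  5 = 2*2 + 1
  2 = 2*1
so gcd(6749, 3267) = 1.
1 divides 20, so solutions exist.
Back-substitute for Bézout coefficients:
  1 = 5 - 2*2
  ... = 6749*(1322) + 3267*(-2731)
Scale by 20/1 = 20: (x₀, y₀) = (26440, -54620).
General solution: x = 26440 + 3267t, y = -54620 - 6749t for integer t.
x ≥ 0: smallest is 26440 mod 3267 = 304 (at t = -8), with y = -628.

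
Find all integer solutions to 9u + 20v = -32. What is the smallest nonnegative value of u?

gcd(20, 9) = 1.
1 divides -32, so solutions exist.
By Bézout, 9×(9) + 20×(-4) = 1.
Scale by -32/1 = -32: (u₀, v₀) = (-288, 128).
General solution: u = -288 + 20t, v = 128 - 9t for integer t.
u ≥ 0: smallest is -288 mod 20 = 12 (at t = 15), with v = -7.

12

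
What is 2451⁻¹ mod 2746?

gcd(2746, 2451):
  2746 = 1·2451 + 295
  2451 = 8·295 + 91
  295 = 3·91 + 22
  91 = 4·22 + 3
  22 = 7·3 + 1
  3 = 3·1
so gcd(2746, 2451) = 1.
Back-substitute for Bézout coefficients:
  1 = 22 - 7·3
  ... = 2451·(-875) + 2746·(781)
So 2451·-875 ≡ 1 (mod 2746), and -875 mod 2746 = 1871.

1871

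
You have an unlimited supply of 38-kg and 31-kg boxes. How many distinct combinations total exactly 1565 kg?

1

Need nonnegative integers with 38j + 31k = 1565.
gcd(38, 31) = 1, and 38·(9) + 31·(-11) = 1.
So (j₀, k₀) = (14085, -17215); general j = 14085 + 31t, k = -17215 - 38t.
j ≥ 0 ⇒ t ≥ -454; k ≥ 0 ⇒ t ≤ -454. That's 1 value of t.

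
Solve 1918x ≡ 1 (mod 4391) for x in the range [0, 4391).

3853

gcd(4391, 1918) = 1  (4391 = 2*1918 + 555, 1918 = 3*555 + 253, 555 = 2*253 + 49, 253 = 5*49 + 8, 49 = 6*8 + 1, 8 = 8*1).
Back-substituting, 1918*(-538) + 4391*(235) = 1.
So 1918*-538 ≡ 1 (mod 4391), and -538 mod 4391 = 3853.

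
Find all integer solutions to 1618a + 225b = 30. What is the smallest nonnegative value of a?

210

gcd(1618, 225):
  1618 = 7*225 + 43
  225 = 5*43 + 10
  43 = 4*10 + 3
  10 = 3*3 + 1
  3 = 3*1
so gcd(1618, 225) = 1.
1 divides 30, so solutions exist.
Back-substitute for Bézout coefficients:
  1 = 10 - 3*3
  ... = 1618*(-68) + 225*(489)
Scale by 30/1 = 30: (a₀, b₀) = (-2040, 14670).
General solution: a = -2040 + 225t, b = 14670 - 1618t for integer t.
a ≥ 0: smallest is -2040 mod 225 = 210 (at t = 10), with b = -1510.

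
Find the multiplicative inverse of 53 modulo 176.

gcd(176, 53):
  176 = 3*53 + 17
  53 = 3*17 + 2
  17 = 8*2 + 1
  2 = 2*1
so gcd(176, 53) = 1.
Back-substitute for Bézout coefficients:
  1 = 17 - 8*2
  ... = 53*(-83) + 176*(25)
So 53*-83 ≡ 1 (mod 176), and -83 mod 176 = 93.

93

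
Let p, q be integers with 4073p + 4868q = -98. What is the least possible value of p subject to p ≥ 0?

4862

gcd(4868, 4073) = 1  (4868 = 1×4073 + 795, 4073 = 5×795 + 98, 795 = 8×98 + 11, 98 = 8×11 + 10, 11 = 1×10 + 1, 10 = 10×1).
1 divides -98, so solutions exist.
Back-substituting, 4073×(-447) + 4868×(374) = 1.
Scale by -98/1 = -98: (p₀, q₀) = (43806, -36652).
General solution: p = 43806 + 4868t, q = -36652 - 4073t for integer t.
p ≥ 0: smallest is 43806 mod 4868 = 4862 (at t = -8), with q = -4068.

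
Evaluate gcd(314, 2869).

1

gcd(2869, 314) = 1  (2869 = 9·314 + 43, 314 = 7·43 + 13, 43 = 3·13 + 4, 13 = 3·4 + 1, 4 = 4·1).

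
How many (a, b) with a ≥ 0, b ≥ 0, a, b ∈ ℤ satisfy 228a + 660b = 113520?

gcd(660, 228):
  660 = 2*228 + 204
  228 = 1*204 + 24
  204 = 8*24 + 12
  24 = 2*12
so gcd(660, 228) = 12.
Back-substitute for Bézout coefficients:
  12 = 204 - 8*24
  ... = 228*(-26) + 660*(9)
Scale by 9460: one solution is (-245960, 85140). Reduce a mod 55: (0, 172).
General: a = 0 + 55t, b = 172 - 19t.
a ≥ 0 ⇒ t ≥ 0; b ≥ 0 ⇒ t ≤ 9. So t ∈ [0, 9]: 10 solutions.

10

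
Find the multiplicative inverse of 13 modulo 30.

7

gcd(30, 13) = 1.
By Bézout, 13×(7) + 30×(-3) = 1.
So 13×7 ≡ 1 (mod 30), and 7 mod 30 = 7.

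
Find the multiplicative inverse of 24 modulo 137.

40

gcd(137, 24):
  137 = 5*24 + 17
  24 = 1*17 + 7
  17 = 2*7 + 3
  7 = 2*3 + 1
  3 = 3*1
so gcd(137, 24) = 1.
Back-substitute for Bézout coefficients:
  1 = 7 - 2*3
  ... = 24*(40) + 137*(-7)
So 24*40 ≡ 1 (mod 137), and 40 mod 137 = 40.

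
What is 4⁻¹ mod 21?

16

gcd(21, 4) = 1.
By Bézout, 4*(-5) + 21*(1) = 1.
So 4*-5 ≡ 1 (mod 21), and -5 mod 21 = 16.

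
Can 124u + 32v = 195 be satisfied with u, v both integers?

gcd(124, 32):
  124 = 3·32 + 28
  32 = 1·28 + 4
  28 = 7·4
so gcd(124, 32) = 4.
4 does not divide 195 (remainder 3), so no integer solutions.

no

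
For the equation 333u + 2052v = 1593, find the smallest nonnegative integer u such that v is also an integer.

gcd(2052, 333):
  2052 = 6×333 + 54
  333 = 6×54 + 9
  54 = 6×9
so gcd(2052, 333) = 9.
9 divides 1593, so solutions exist.
Back-substitute for Bézout coefficients:
  9 = 333 - 6×54
  ... = 333×(37) + 2052×(-6)
Scale by 1593/9 = 177: (u₀, v₀) = (6549, -1062).
General solution: u = 6549 + 228t, v = -1062 - 37t for integer t.
u ≥ 0: smallest is 6549 mod 228 = 165 (at t = -28), with v = -26.

165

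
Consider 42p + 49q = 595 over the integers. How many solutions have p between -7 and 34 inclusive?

gcd(49, 42):
  49 = 1·42 + 7
  42 = 6·7
so gcd(49, 42) = 7.
Back-substitute for Bézout coefficients:
  7 = 49 - 1·42
  ... = 42·(-1) + 49·(1)
Scale by 85: particular solution (-85, 85); reduce p mod 7: (6, 7).
General solution: p = 6 + 7t, q = 7 - 6t for integer t.
-7 ≤ 6 + 7t ≤ 34 gives t ∈ [-1, 4], which is 6 values.

6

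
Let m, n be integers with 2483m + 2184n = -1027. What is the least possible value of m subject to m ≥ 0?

gcd(2483, 2184):
  2483 = 1×2184 + 299
  2184 = 7×299 + 91
  299 = 3×91 + 26
  91 = 3×26 + 13
  26 = 2×13
so gcd(2483, 2184) = 13.
13 divides -1027, so solutions exist.
Back-substitute for Bézout coefficients:
  13 = 91 - 3×26
  ... = 2483×(-73) + 2184×(83)
Scale by -1027/13 = -79: (m₀, n₀) = (5767, -6557).
General solution: m = 5767 + 168t, n = -6557 - 191t for integer t.
m ≥ 0: smallest is 5767 mod 168 = 55 (at t = -34), with n = -63.

55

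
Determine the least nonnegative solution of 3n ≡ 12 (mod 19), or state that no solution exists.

4

gcd(19, 3) = 1.
1 divides 12, so solutions exist.
By Bézout, 3·(-6) + 19·(1) = 1.
So 3·(-6) ≡ 1 (mod 19); multiply by 12: n ≡ -72 (mod 19).
Smallest nonnegative: n = -72 mod 19 = 4.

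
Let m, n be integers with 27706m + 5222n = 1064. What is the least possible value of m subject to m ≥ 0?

gcd(27706, 5222):
  27706 = 5·5222 + 1596
  5222 = 3·1596 + 434
  1596 = 3·434 + 294
  434 = 1·294 + 140
  294 = 2·140 + 14
  140 = 10·14
so gcd(27706, 5222) = 14.
14 divides 1064, so solutions exist.
Back-substitute for Bézout coefficients:
  14 = 294 - 2·140
  ... = 27706·(36) + 5222·(-191)
Scale by 1064/14 = 76: (m₀, n₀) = (2736, -14516).
General solution: m = 2736 + 373t, n = -14516 - 1979t for integer t.
m ≥ 0: smallest is 2736 mod 373 = 125 (at t = -7), with n = -663.

125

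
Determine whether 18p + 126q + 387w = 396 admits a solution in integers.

yes

gcd(126, 18) = 18  (126 = 7×18).
gcd(18, 387) = 9.
9 divides 396, so integer solutions exist.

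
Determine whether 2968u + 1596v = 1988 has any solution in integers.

gcd(2968, 1596):
  2968 = 1*1596 + 1372
  1596 = 1*1372 + 224
  1372 = 6*224 + 28
  224 = 8*28
so gcd(2968, 1596) = 28.
28 divides 1988, so integer solutions exist.

yes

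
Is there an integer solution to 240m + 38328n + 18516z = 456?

gcd(38328, 240) = 24.
gcd(24, 18516) = 12.
12 divides 456, so integer solutions exist.

yes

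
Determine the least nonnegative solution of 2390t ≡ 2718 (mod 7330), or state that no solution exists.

gcd(7330, 2390) = 10  (7330 = 3×2390 + 160, 2390 = 14×160 + 150, 160 = 1×150 + 10, 150 = 15×10).
10 does not divide 2718, so the congruence has no solution.

no solution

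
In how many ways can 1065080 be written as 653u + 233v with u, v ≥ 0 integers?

7

gcd(653, 233) = 1.
By Bézout, 653×(-76) + 233×(213) = 1.
One solution: (217, 3963).
General: u = 217 + 233t, v = 3963 - 653t.
u ≥ 0 ⇒ t ≥ 0; v ≥ 0 ⇒ t ≤ 6. So t ∈ [0, 6]: 7 solutions.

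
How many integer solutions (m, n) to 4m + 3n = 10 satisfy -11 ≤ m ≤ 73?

gcd(4, 3) = 1  (4 = 1·3 + 1, 3 = 3·1).
Back-substituting, 4·(1) + 3·(-1) = 1.
Scale by 10: particular solution (10, -10); reduce m mod 3: (1, 2).
General solution: m = 1 + 3t, n = 2 - 4t for integer t.
-11 ≤ 1 + 3t ≤ 73 gives t ∈ [-4, 24], which is 29 values.

29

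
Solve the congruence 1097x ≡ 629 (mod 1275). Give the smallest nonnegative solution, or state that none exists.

1207

gcd(1275, 1097):
  1275 = 1*1097 + 178
  1097 = 6*178 + 29
  178 = 6*29 + 4
  29 = 7*4 + 1
  4 = 4*1
so gcd(1275, 1097) = 1.
1 divides 629, so solutions exist.
Back-substitute for Bézout coefficients:
  1 = 29 - 7*4
  ... = 1097*(308) + 1275*(-265)
So 1097*(308) ≡ 1 (mod 1275); multiply by 629: x ≡ 193732 (mod 1275).
Smallest nonnegative: x = 193732 mod 1275 = 1207.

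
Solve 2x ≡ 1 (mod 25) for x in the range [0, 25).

gcd(25, 2) = 1.
By Bézout, 2·(-12) + 25·(1) = 1.
So 2·-12 ≡ 1 (mod 25), and -12 mod 25 = 13.

13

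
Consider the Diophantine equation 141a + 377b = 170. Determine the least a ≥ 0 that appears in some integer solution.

175

gcd(377, 141):
  377 = 2·141 + 95
  141 = 1·95 + 46
  95 = 2·46 + 3
  46 = 15·3 + 1
  3 = 3·1
so gcd(377, 141) = 1.
1 divides 170, so solutions exist.
Back-substitute for Bézout coefficients:
  1 = 46 - 15·3
  ... = 141·(123) + 377·(-46)
Scale by 170/1 = 170: (a₀, b₀) = (20910, -7820).
General solution: a = 20910 + 377t, b = -7820 - 141t for integer t.
a ≥ 0: smallest is 20910 mod 377 = 175 (at t = -55), with b = -65.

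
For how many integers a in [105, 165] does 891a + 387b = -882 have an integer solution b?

gcd(891, 387):
  891 = 2·387 + 117
  387 = 3·117 + 36
  117 = 3·36 + 9
  36 = 4·9
so gcd(891, 387) = 9.
Back-substitute for Bézout coefficients:
  9 = 117 - 3·36
  ... = 891·(10) + 387·(-23)
Scale by -98: particular solution (-980, 2254); reduce a mod 43: (9, -23).
General solution: a = 9 + 43t, b = -23 - 99t for integer t.
105 ≤ 9 + 43t ≤ 165 gives t ∈ [3, 3], which is 1 value.

1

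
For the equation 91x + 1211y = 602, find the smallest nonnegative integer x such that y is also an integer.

gcd(1211, 91):
  1211 = 13·91 + 28
  91 = 3·28 + 7
  28 = 4·7
so gcd(1211, 91) = 7.
7 divides 602, so solutions exist.
Back-substitute for Bézout coefficients:
  7 = 91 - 3·28
  ... = 91·(40) + 1211·(-3)
Scale by 602/7 = 86: (x₀, y₀) = (3440, -258).
General solution: x = 3440 + 173t, y = -258 - 13t for integer t.
x ≥ 0: smallest is 3440 mod 173 = 153 (at t = -19), with y = -11.

153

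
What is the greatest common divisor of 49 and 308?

7

gcd(308, 49):
  308 = 6*49 + 14
  49 = 3*14 + 7
  14 = 2*7
so gcd(308, 49) = 7.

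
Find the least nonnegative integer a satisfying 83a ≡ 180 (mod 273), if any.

114

gcd(273, 83) = 1  (273 = 3×83 + 24, 83 = 3×24 + 11, 24 = 2×11 + 2, 11 = 5×2 + 1, 2 = 2×1).
1 divides 180, so solutions exist.
Back-substituting, 83×(125) + 273×(-38) = 1.
So 83×(125) ≡ 1 (mod 273); multiply by 180: a ≡ 22500 (mod 273).
Smallest nonnegative: a = 22500 mod 273 = 114.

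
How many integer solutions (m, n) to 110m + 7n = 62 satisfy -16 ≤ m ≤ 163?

gcd(110, 7) = 1  (110 = 15×7 + 5, 7 = 1×5 + 2, 5 = 2×2 + 1, 2 = 2×1).
Back-substituting, 110×(3) + 7×(-47) = 1.
Scale by 62: particular solution (186, -2914); reduce m mod 7: (4, -54).
General solution: m = 4 + 7t, n = -54 - 110t for integer t.
-16 ≤ 4 + 7t ≤ 163 gives t ∈ [-2, 22], which is 25 values.

25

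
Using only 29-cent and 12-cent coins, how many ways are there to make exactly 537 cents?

Need nonnegative integers with 29j + 12k = 537.
gcd(29, 12) = 1, and 29·(5) + 12·(-12) = 1.
So (j₀, k₀) = (2685, -6444); general j = 2685 + 12t, k = -6444 - 29t.
j ≥ 0 ⇒ t ≥ -223; k ≥ 0 ⇒ t ≤ -223. That's 1 value of t.

1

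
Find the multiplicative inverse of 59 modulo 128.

115

gcd(128, 59):
  128 = 2*59 + 10
  59 = 5*10 + 9
  10 = 1*9 + 1
  9 = 9*1
so gcd(128, 59) = 1.
Back-substitute for Bézout coefficients:
  1 = 10 - 1*9
  ... = 59*(-13) + 128*(6)
So 59*-13 ≡ 1 (mod 128), and -13 mod 128 = 115.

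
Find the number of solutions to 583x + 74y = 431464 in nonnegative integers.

gcd(583, 74) = 1.
By Bézout, 583·(-33) + 74·(260) = 1.
One solution: (28, 5610).
General: x = 28 + 74t, y = 5610 - 583t.
x ≥ 0 ⇒ t ≥ 0; y ≥ 0 ⇒ t ≤ 9. So t ∈ [0, 9]: 10 solutions.

10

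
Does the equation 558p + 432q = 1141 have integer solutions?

gcd(558, 432) = 18  (558 = 1*432 + 126, 432 = 3*126 + 54, 126 = 2*54 + 18, 54 = 3*18).
18 does not divide 1141 (remainder 7), so no integer solutions.

no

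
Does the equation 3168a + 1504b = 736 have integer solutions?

yes

gcd(3168, 1504) = 32  (3168 = 2×1504 + 160, 1504 = 9×160 + 64, 160 = 2×64 + 32, 64 = 2×32).
32 divides 736, so integer solutions exist.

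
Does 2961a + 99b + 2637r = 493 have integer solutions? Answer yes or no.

gcd(2961, 99) = 9  (2961 = 29*99 + 90, 99 = 1*90 + 9, 90 = 10*9).
gcd(9, 2637) = 9.
9 does not divide 493 (remainder 7), so no integer solutions.

no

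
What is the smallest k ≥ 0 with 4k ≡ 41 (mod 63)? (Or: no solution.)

26

gcd(63, 4) = 1.
1 divides 41, so solutions exist.
By Bézout, 4×(16) + 63×(-1) = 1.
So 4×(16) ≡ 1 (mod 63); multiply by 41: k ≡ 656 (mod 63).
Smallest nonnegative: k = 656 mod 63 = 26.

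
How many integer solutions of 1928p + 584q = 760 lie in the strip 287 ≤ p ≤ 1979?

24

gcd(1928, 584) = 8.
By Bézout, 1928×(10) + 584×(-33) = 8.
Particular solution: (1, -2).
General solution: p = 1 + 73t, q = -2 - 241t for integer t.
287 ≤ 1 + 73t ≤ 1979 gives t ∈ [4, 27], which is 24 values.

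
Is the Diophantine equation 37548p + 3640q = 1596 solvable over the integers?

gcd(37548, 3640):
  37548 = 10×3640 + 1148
  3640 = 3×1148 + 196
  1148 = 5×196 + 168
  196 = 1×168 + 28
  168 = 6×28
so gcd(37548, 3640) = 28.
28 divides 1596, so integer solutions exist.

yes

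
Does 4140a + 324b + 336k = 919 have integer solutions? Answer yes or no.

no

gcd(4140, 324) = 36  (4140 = 12*324 + 252, 324 = 1*252 + 72, 252 = 3*72 + 36, 72 = 2*36).
gcd(36, 336) = 12.
12 does not divide 919 (remainder 7), so no integer solutions.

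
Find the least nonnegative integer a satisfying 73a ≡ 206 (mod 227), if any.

gcd(227, 73):
  227 = 3*73 + 8
  73 = 9*8 + 1
  8 = 8*1
so gcd(227, 73) = 1.
1 divides 206, so solutions exist.
Back-substitute for Bézout coefficients:
  1 = 73 - 9*8
  ... = 73*(28) + 227*(-9)
So 73*(28) ≡ 1 (mod 227); multiply by 206: a ≡ 5768 (mod 227).
Smallest nonnegative: a = 5768 mod 227 = 93.

93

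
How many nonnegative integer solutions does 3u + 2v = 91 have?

gcd(3, 2):
  3 = 1*2 + 1
  2 = 2*1
so gcd(3, 2) = 1.
Back-substitute for Bézout coefficients:
  1 = 3 - 1*2
  ... = 3*(1) + 2*(-1)
Scale by 91: one solution is (91, -91). Reduce u mod 2: (1, 44).
General: u = 1 + 2t, v = 44 - 3t.
u ≥ 0 ⇒ t ≥ 0; v ≥ 0 ⇒ t ≤ 14. So t ∈ [0, 14]: 15 solutions.

15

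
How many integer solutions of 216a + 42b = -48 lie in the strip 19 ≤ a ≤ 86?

gcd(216, 42):
  216 = 5·42 + 6
  42 = 7·6
so gcd(216, 42) = 6.
Back-substitute for Bézout coefficients:
  6 = 216 - 5·42
  ... = 216·(1) + 42·(-5)
Scale by -8: particular solution (-8, 40); reduce a mod 7: (6, -32).
General solution: a = 6 + 7t, b = -32 - 36t for integer t.
19 ≤ 6 + 7t ≤ 86 gives t ∈ [2, 11], which is 10 values.

10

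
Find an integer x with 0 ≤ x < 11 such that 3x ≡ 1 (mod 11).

gcd(11, 3):
  11 = 3×3 + 2
  3 = 1×2 + 1
  2 = 2×1
so gcd(11, 3) = 1.
Back-substitute for Bézout coefficients:
  1 = 3 - 1×2
  ... = 3×(4) + 11×(-1)
So 3×4 ≡ 1 (mod 11), and 4 mod 11 = 4.

4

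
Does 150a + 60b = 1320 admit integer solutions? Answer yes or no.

yes

gcd(150, 60):
  150 = 2×60 + 30
  60 = 2×30
so gcd(150, 60) = 30.
30 divides 1320, so integer solutions exist.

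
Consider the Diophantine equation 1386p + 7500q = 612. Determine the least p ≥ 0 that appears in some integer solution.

942

gcd(7500, 1386) = 6  (7500 = 5×1386 + 570, 1386 = 2×570 + 246, 570 = 2×246 + 78, 246 = 3×78 + 12, 78 = 6×12 + 6, 12 = 2×6).
6 divides 612, so solutions exist.
Back-substituting, 1386×(-579) + 7500×(107) = 6.
Scale by 612/6 = 102: (p₀, q₀) = (-59058, 10914).
General solution: p = -59058 + 1250t, q = 10914 - 231t for integer t.
p ≥ 0: smallest is -59058 mod 1250 = 942 (at t = 48), with q = -174.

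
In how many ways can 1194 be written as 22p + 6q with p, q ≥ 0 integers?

gcd(22, 6) = 2.
By Bézout, 22·(-1) + 6·(4) = 2.
One solution: (0, 199).
General: p = 0 + 3t, q = 199 - 11t.
p ≥ 0 ⇒ t ≥ 0; q ≥ 0 ⇒ t ≤ 18. So t ∈ [0, 18]: 19 solutions.

19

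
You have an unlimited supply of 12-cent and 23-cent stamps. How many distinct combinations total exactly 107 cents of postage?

1

Need nonnegative integers with 12j + 23k = 107.
gcd(12, 23) = 1, and 12·(2) + 23·(-1) = 1.
So (j₀, k₀) = (214, -107); general j = 214 + 23t, k = -107 - 12t.
j ≥ 0 ⇒ t ≥ -9; k ≥ 0 ⇒ t ≤ -9. That's 1 value of t.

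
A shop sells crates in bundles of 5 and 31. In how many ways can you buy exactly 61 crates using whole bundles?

Need nonnegative integers with 5j + 31k = 61.
gcd(5, 31) = 1, and 5·(-6) + 31·(1) = 1.
So (j₀, k₀) = (-366, 61); general j = -366 + 31t, k = 61 - 5t.
j ≥ 0 ⇒ t ≥ 12; k ≥ 0 ⇒ t ≤ 12. That's 1 value of t.

1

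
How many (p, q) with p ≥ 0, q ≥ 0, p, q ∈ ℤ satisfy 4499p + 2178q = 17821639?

gcd(4499, 2178) = 11.
By Bézout, 4499*(61) + 2178*(-126) = 11.
One solution: (161, 7850).
General: p = 161 + 198t, q = 7850 - 409t.
p ≥ 0 ⇒ t ≥ 0; q ≥ 0 ⇒ t ≤ 19. So t ∈ [0, 19]: 20 solutions.

20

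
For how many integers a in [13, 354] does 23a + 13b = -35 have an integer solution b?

gcd(23, 13):
  23 = 1×13 + 10
  13 = 1×10 + 3
  10 = 3×3 + 1
  3 = 3×1
so gcd(23, 13) = 1.
Back-substitute for Bézout coefficients:
  1 = 10 - 3×3
  ... = 23×(4) + 13×(-7)
Scale by -35: particular solution (-140, 245); reduce a mod 13: (3, -8).
General solution: a = 3 + 13t, b = -8 - 23t for integer t.
13 ≤ 3 + 13t ≤ 354 gives t ∈ [1, 27], which is 27 values.

27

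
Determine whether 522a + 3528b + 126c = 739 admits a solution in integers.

gcd(3528, 522) = 18  (3528 = 6*522 + 396, 522 = 1*396 + 126, 396 = 3*126 + 18, 126 = 7*18).
gcd(18, 126) = 18.
18 does not divide 739 (remainder 1), so no integer solutions.

no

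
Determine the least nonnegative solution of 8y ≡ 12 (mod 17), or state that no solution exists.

gcd(17, 8) = 1  (17 = 2·8 + 1, 8 = 8·1).
1 divides 12, so solutions exist.
Back-substituting, 8·(-2) + 17·(1) = 1.
So 8·(-2) ≡ 1 (mod 17); multiply by 12: y ≡ -24 (mod 17).
Smallest nonnegative: y = -24 mod 17 = 10.

10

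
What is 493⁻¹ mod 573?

gcd(573, 493):
  573 = 1*493 + 80
  493 = 6*80 + 13
  80 = 6*13 + 2
  13 = 6*2 + 1
  2 = 2*1
so gcd(573, 493) = 1.
Back-substitute for Bézout coefficients:
  1 = 13 - 6*2
  ... = 493*(265) + 573*(-228)
So 493*265 ≡ 1 (mod 573), and 265 mod 573 = 265.

265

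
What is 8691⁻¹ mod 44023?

36815

gcd(44023, 8691) = 1.
By Bézout, 8691·(-7208) + 44023·(1423) = 1.
So 8691·-7208 ≡ 1 (mod 44023), and -7208 mod 44023 = 36815.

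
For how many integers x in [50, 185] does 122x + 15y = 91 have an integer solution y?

9

gcd(122, 15) = 1  (122 = 8·15 + 2, 15 = 7·2 + 1, 2 = 2·1).
Back-substituting, 122·(-7) + 15·(57) = 1.
Scale by 91: particular solution (-637, 5187); reduce x mod 15: (8, -59).
General solution: x = 8 + 15t, y = -59 - 122t for integer t.
50 ≤ 8 + 15t ≤ 185 gives t ∈ [3, 11], which is 9 values.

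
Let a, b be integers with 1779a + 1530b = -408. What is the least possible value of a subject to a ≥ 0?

gcd(1779, 1530):
  1779 = 1·1530 + 249
  1530 = 6·249 + 36
  249 = 6·36 + 33
  36 = 1·33 + 3
  33 = 11·3
so gcd(1779, 1530) = 3.
3 divides -408, so solutions exist.
Back-substitute for Bézout coefficients:
  3 = 36 - 1·33
  ... = 1779·(-43) + 1530·(50)
Scale by -408/3 = -136: (a₀, b₀) = (5848, -6800).
General solution: a = 5848 + 510t, b = -6800 - 593t for integer t.
a ≥ 0: smallest is 5848 mod 510 = 238 (at t = -11), with b = -277.

238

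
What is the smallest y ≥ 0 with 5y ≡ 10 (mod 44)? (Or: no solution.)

gcd(44, 5) = 1.
1 divides 10, so solutions exist.
By Bézout, 5·(9) + 44·(-1) = 1.
So 5·(9) ≡ 1 (mod 44); multiply by 10: y ≡ 90 (mod 44).
Smallest nonnegative: y = 90 mod 44 = 2.

2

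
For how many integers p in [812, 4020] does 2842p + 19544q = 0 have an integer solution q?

2

gcd(19544, 2842):
  19544 = 6*2842 + 2492
  2842 = 1*2492 + 350
  2492 = 7*350 + 42
  350 = 8*42 + 14
  42 = 3*14
so gcd(19544, 2842) = 14.
Back-substitute for Bézout coefficients:
  14 = 350 - 8*42
  ... = 2842*(447) + 19544*(-65)
Scale by 0: particular solution (0, 0); reduce p mod 1396: (0, 0).
General solution: p = 0 + 1396t, q = 0 - 203t for integer t.
812 ≤ 0 + 1396t ≤ 4020 gives t ∈ [1, 2], which is 2 values.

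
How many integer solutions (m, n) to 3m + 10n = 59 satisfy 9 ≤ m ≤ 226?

gcd(10, 3) = 1.
By Bézout, 3×(-3) + 10×(1) = 1.
Particular solution: (3, 5).
General solution: m = 3 + 10t, n = 5 - 3t for integer t.
9 ≤ 3 + 10t ≤ 226 gives t ∈ [1, 22], which is 22 values.

22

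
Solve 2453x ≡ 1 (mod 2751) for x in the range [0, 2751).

gcd(2751, 2453) = 1  (2751 = 1*2453 + 298, 2453 = 8*298 + 69, 298 = 4*69 + 22, 69 = 3*22 + 3, 22 = 7*3 + 1, 3 = 3*1).
Back-substituting, 2453*(-877) + 2751*(782) = 1.
So 2453*-877 ≡ 1 (mod 2751), and -877 mod 2751 = 1874.

1874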